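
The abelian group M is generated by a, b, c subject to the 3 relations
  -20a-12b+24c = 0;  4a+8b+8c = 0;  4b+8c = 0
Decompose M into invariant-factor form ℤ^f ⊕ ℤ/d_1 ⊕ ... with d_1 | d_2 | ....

Answer: M ≅ ℤ/4 ⊕ ℤ/4 ⊕ ℤ/8

Derivation:
rank_ℚ(R)=3; free=3−3=0
SNF(R) diag = [4, 4, 8] → torsion [4, 4, 8]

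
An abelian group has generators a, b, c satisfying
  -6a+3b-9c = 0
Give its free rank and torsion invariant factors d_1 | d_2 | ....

rank_ℚ(R)=1; free=3−1=2
SNF(R) diag = [3] → torsion [3]

Answer: M ≅ ℤ^2 ⊕ ℤ/3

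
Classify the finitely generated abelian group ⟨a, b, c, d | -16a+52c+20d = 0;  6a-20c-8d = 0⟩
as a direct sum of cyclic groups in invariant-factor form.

rank_ℚ(R)=2; free=4−2=2
SNF(R) diag = [2, 4] → torsion [2, 4]

Answer: M ≅ ℤ^2 ⊕ ℤ/2 ⊕ ℤ/4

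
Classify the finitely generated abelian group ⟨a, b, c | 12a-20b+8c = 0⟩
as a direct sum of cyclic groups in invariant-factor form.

rank_ℚ(R)=1; free=3−1=2
SNF(R) diag = [4] → torsion [4]

Answer: M ≅ ℤ^2 ⊕ ℤ/4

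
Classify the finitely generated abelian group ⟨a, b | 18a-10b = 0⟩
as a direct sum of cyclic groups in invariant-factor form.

Answer: M ≅ ℤ^1 ⊕ ℤ/2

Derivation:
rank_ℚ(R)=1; free=2−1=1
SNF(R) diag = [2] → torsion [2]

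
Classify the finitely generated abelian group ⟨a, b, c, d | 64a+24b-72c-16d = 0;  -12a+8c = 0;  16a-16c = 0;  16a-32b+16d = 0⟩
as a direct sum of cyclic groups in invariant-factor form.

rank_ℚ(R)=4; free=4−4=0
SNF(R) diag = [4, 8, 16, 16] → torsion [4, 8, 16, 16]

Answer: M ≅ ℤ/4 ⊕ ℤ/8 ⊕ ℤ/16 ⊕ ℤ/16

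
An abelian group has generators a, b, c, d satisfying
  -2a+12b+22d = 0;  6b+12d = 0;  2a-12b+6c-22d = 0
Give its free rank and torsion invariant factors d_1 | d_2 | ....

Answer: M ≅ ℤ^1 ⊕ ℤ/2 ⊕ ℤ/6 ⊕ ℤ/6

Derivation:
rank_ℚ(R)=3; free=4−3=1
SNF(R) diag = [2, 6, 6] → torsion [2, 6, 6]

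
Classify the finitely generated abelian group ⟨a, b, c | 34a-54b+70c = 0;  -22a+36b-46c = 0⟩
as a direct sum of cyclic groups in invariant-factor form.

Answer: M ≅ ℤ^1 ⊕ ℤ/2 ⊕ ℤ/6

Derivation:
rank_ℚ(R)=2; free=3−2=1
SNF(R) diag = [2, 6] → torsion [2, 6]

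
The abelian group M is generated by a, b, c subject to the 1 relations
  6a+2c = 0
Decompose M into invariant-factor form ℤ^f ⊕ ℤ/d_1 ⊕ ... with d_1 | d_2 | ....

Answer: M ≅ ℤ^2 ⊕ ℤ/2

Derivation:
rank_ℚ(R)=1; free=3−1=2
SNF(R) diag = [2] → torsion [2]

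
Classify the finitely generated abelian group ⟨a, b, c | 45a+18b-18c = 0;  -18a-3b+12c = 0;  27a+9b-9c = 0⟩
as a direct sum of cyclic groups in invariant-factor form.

Answer: M ≅ ℤ/3 ⊕ ℤ/9 ⊕ ℤ/27

Derivation:
rank_ℚ(R)=3; free=3−3=0
SNF(R) diag = [3, 9, 27] → torsion [3, 9, 27]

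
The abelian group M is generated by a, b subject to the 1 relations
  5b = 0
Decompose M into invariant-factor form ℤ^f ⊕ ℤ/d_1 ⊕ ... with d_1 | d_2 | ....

Answer: M ≅ ℤ^1 ⊕ ℤ/5

Derivation:
rank_ℚ(R)=1; free=2−1=1
SNF(R) diag = [5] → torsion [5]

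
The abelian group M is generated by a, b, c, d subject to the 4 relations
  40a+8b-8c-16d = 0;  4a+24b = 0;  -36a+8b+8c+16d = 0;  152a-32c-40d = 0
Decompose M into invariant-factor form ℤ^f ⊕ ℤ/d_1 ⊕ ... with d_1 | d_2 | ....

Answer: M ≅ ℤ/4 ⊕ ℤ/8 ⊕ ℤ/8 ⊕ ℤ/24

Derivation:
rank_ℚ(R)=4; free=4−4=0
SNF(R) diag = [4, 8, 8, 24] → torsion [4, 8, 8, 24]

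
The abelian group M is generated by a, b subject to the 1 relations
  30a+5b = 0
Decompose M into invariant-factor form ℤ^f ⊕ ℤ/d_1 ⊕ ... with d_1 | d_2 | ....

rank_ℚ(R)=1; free=2−1=1
SNF(R) diag = [5] → torsion [5]

Answer: M ≅ ℤ^1 ⊕ ℤ/5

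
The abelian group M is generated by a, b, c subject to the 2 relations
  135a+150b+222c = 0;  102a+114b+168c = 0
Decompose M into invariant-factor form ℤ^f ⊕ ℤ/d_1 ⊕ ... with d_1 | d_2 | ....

Answer: M ≅ ℤ^1 ⊕ ℤ/3 ⊕ ℤ/6

Derivation:
rank_ℚ(R)=2; free=3−2=1
SNF(R) diag = [3, 6] → torsion [3, 6]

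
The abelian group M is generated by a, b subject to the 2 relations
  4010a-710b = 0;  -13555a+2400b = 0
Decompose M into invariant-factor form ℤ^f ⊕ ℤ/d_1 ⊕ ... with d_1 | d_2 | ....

Answer: M ≅ ℤ/5 ⊕ ℤ/10

Derivation:
rank_ℚ(R)=2; free=2−2=0
SNF(R) diag = [5, 10] → torsion [5, 10]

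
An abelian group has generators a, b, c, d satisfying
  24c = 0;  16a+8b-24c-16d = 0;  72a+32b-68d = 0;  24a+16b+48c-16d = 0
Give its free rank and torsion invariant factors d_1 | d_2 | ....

rank_ℚ(R)=4; free=4−4=0
SNF(R) diag = [4, 8, 24, 24] → torsion [4, 8, 24, 24]

Answer: M ≅ ℤ/4 ⊕ ℤ/8 ⊕ ℤ/24 ⊕ ℤ/24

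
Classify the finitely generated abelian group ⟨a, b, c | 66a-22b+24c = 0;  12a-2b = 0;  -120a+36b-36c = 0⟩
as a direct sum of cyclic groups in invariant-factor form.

Answer: M ≅ ℤ/2 ⊕ ℤ/6 ⊕ ℤ/12

Derivation:
rank_ℚ(R)=3; free=3−3=0
SNF(R) diag = [2, 6, 12] → torsion [2, 6, 12]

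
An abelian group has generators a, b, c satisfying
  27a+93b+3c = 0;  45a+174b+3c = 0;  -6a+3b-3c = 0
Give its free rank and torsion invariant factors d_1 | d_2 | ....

Answer: M ≅ ℤ/3 ⊕ ℤ/3 ⊕ ℤ/9

Derivation:
rank_ℚ(R)=3; free=3−3=0
SNF(R) diag = [3, 3, 9] → torsion [3, 3, 9]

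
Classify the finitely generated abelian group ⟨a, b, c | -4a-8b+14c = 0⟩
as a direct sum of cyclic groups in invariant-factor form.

Answer: M ≅ ℤ^2 ⊕ ℤ/2

Derivation:
rank_ℚ(R)=1; free=3−1=2
SNF(R) diag = [2] → torsion [2]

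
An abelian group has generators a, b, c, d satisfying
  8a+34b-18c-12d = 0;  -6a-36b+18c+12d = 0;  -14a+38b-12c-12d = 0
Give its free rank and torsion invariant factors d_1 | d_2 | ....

Answer: M ≅ ℤ^1 ⊕ ℤ/2 ⊕ ℤ/6 ⊕ ℤ/12

Derivation:
rank_ℚ(R)=3; free=4−3=1
SNF(R) diag = [2, 6, 12] → torsion [2, 6, 12]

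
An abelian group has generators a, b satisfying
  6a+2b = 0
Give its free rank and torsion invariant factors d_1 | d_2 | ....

rank_ℚ(R)=1; free=2−1=1
SNF(R) diag = [2] → torsion [2]

Answer: M ≅ ℤ^1 ⊕ ℤ/2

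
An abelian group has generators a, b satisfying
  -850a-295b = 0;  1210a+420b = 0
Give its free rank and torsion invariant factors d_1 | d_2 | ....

Answer: M ≅ ℤ/5 ⊕ ℤ/10

Derivation:
rank_ℚ(R)=2; free=2−2=0
SNF(R) diag = [5, 10] → torsion [5, 10]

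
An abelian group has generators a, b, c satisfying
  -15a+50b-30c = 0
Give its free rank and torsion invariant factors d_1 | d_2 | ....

Answer: M ≅ ℤ^2 ⊕ ℤ/5

Derivation:
rank_ℚ(R)=1; free=3−1=2
SNF(R) diag = [5] → torsion [5]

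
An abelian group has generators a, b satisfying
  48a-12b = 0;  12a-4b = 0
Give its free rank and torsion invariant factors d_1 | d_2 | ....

Answer: M ≅ ℤ/4 ⊕ ℤ/12

Derivation:
rank_ℚ(R)=2; free=2−2=0
SNF(R) diag = [4, 12] → torsion [4, 12]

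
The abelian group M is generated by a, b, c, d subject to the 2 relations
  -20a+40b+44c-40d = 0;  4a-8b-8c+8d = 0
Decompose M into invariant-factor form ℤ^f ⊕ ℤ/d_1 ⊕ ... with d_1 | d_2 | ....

rank_ℚ(R)=2; free=4−2=2
SNF(R) diag = [4, 4] → torsion [4, 4]

Answer: M ≅ ℤ^2 ⊕ ℤ/4 ⊕ ℤ/4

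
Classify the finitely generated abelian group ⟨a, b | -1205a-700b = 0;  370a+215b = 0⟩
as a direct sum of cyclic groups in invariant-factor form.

rank_ℚ(R)=2; free=2−2=0
SNF(R) diag = [5, 15] → torsion [5, 15]

Answer: M ≅ ℤ/5 ⊕ ℤ/15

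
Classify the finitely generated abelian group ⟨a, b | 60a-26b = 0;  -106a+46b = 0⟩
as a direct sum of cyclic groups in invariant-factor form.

rank_ℚ(R)=2; free=2−2=0
SNF(R) diag = [2, 2] → torsion [2, 2]

Answer: M ≅ ℤ/2 ⊕ ℤ/2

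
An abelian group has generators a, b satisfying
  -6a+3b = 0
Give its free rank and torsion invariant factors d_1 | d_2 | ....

rank_ℚ(R)=1; free=2−1=1
SNF(R) diag = [3] → torsion [3]

Answer: M ≅ ℤ^1 ⊕ ℤ/3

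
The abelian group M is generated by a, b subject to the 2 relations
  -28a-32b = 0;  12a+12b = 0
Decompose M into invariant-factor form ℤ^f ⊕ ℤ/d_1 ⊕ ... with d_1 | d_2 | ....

rank_ℚ(R)=2; free=2−2=0
SNF(R) diag = [4, 12] → torsion [4, 12]

Answer: M ≅ ℤ/4 ⊕ ℤ/12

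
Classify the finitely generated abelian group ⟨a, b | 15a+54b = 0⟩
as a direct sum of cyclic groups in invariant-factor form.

Answer: M ≅ ℤ^1 ⊕ ℤ/3

Derivation:
rank_ℚ(R)=1; free=2−1=1
SNF(R) diag = [3] → torsion [3]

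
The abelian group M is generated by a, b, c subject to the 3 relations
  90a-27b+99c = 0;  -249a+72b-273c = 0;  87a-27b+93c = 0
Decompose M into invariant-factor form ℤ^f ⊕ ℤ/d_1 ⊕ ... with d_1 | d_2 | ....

rank_ℚ(R)=3; free=3−3=0
SNF(R) diag = [3, 9, 27] → torsion [3, 9, 27]

Answer: M ≅ ℤ/3 ⊕ ℤ/9 ⊕ ℤ/27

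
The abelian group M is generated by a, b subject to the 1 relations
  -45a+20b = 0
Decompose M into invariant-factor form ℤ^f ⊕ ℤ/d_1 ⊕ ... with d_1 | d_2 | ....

Answer: M ≅ ℤ^1 ⊕ ℤ/5

Derivation:
rank_ℚ(R)=1; free=2−1=1
SNF(R) diag = [5] → torsion [5]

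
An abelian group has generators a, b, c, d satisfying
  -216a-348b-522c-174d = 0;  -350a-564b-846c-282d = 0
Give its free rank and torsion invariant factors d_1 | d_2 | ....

rank_ℚ(R)=2; free=4−2=2
SNF(R) diag = [2, 6] → torsion [2, 6]

Answer: M ≅ ℤ^2 ⊕ ℤ/2 ⊕ ℤ/6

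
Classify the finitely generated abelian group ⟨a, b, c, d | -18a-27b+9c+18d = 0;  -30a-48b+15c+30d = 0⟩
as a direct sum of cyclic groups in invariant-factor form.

Answer: M ≅ ℤ^2 ⊕ ℤ/3 ⊕ ℤ/9

Derivation:
rank_ℚ(R)=2; free=4−2=2
SNF(R) diag = [3, 9] → torsion [3, 9]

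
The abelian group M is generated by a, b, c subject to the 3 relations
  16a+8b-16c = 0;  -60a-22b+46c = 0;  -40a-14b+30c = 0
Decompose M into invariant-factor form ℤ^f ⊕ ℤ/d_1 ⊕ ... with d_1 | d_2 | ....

rank_ℚ(R)=3; free=3−3=0
SNF(R) diag = [2, 4, 8] → torsion [2, 4, 8]

Answer: M ≅ ℤ/2 ⊕ ℤ/4 ⊕ ℤ/8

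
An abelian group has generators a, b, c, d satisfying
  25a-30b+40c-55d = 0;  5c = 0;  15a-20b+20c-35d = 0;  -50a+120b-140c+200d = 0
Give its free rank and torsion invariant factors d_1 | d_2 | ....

Answer: M ≅ ℤ/5 ⊕ ℤ/5 ⊕ ℤ/10 ⊕ ℤ/30

Derivation:
rank_ℚ(R)=4; free=4−4=0
SNF(R) diag = [5, 5, 10, 30] → torsion [5, 5, 10, 30]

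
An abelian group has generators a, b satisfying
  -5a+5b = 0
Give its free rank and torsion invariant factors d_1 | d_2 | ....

Answer: M ≅ ℤ^1 ⊕ ℤ/5

Derivation:
rank_ℚ(R)=1; free=2−1=1
SNF(R) diag = [5] → torsion [5]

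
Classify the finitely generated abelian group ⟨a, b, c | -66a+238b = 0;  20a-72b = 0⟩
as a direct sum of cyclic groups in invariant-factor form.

rank_ℚ(R)=2; free=3−2=1
SNF(R) diag = [2, 4] → torsion [2, 4]

Answer: M ≅ ℤ^1 ⊕ ℤ/2 ⊕ ℤ/4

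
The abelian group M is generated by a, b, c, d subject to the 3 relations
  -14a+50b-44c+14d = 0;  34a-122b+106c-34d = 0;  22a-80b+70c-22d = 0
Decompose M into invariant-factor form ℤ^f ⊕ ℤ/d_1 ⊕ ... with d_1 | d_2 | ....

rank_ℚ(R)=3; free=4−3=1
SNF(R) diag = [2, 2, 6] → torsion [2, 2, 6]

Answer: M ≅ ℤ^1 ⊕ ℤ/2 ⊕ ℤ/2 ⊕ ℤ/6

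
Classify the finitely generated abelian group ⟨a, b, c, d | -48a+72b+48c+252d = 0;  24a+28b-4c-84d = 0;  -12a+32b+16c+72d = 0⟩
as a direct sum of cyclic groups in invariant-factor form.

rank_ℚ(R)=3; free=4−3=1
SNF(R) diag = [4, 12, 12] → torsion [4, 12, 12]

Answer: M ≅ ℤ^1 ⊕ ℤ/4 ⊕ ℤ/12 ⊕ ℤ/12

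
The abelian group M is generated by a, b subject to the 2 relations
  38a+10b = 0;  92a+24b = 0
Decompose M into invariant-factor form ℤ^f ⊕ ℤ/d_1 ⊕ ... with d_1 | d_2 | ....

Answer: M ≅ ℤ/2 ⊕ ℤ/4

Derivation:
rank_ℚ(R)=2; free=2−2=0
SNF(R) diag = [2, 4] → torsion [2, 4]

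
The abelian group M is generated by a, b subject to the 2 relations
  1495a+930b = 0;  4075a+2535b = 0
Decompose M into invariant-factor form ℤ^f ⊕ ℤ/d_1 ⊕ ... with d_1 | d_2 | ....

rank_ℚ(R)=2; free=2−2=0
SNF(R) diag = [5, 15] → torsion [5, 15]

Answer: M ≅ ℤ/5 ⊕ ℤ/15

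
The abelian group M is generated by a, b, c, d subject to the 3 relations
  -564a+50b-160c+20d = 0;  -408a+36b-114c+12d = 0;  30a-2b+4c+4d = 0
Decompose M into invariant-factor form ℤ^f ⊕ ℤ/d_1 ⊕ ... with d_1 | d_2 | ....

Answer: M ≅ ℤ^1 ⊕ ℤ/2 ⊕ ℤ/6 ⊕ ℤ/18

Derivation:
rank_ℚ(R)=3; free=4−3=1
SNF(R) diag = [2, 6, 18] → torsion [2, 6, 18]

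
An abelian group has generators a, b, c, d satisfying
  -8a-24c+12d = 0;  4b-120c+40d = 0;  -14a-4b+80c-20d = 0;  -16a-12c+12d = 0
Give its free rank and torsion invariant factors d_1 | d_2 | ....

rank_ℚ(R)=4; free=4−4=0
SNF(R) diag = [2, 4, 4, 12] → torsion [2, 4, 4, 12]

Answer: M ≅ ℤ/2 ⊕ ℤ/4 ⊕ ℤ/4 ⊕ ℤ/12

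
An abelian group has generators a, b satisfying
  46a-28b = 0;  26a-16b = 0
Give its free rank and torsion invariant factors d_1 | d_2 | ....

Answer: M ≅ ℤ/2 ⊕ ℤ/4

Derivation:
rank_ℚ(R)=2; free=2−2=0
SNF(R) diag = [2, 4] → torsion [2, 4]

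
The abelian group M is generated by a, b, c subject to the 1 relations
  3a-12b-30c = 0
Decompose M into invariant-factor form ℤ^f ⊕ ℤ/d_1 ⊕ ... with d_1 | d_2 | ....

rank_ℚ(R)=1; free=3−1=2
SNF(R) diag = [3] → torsion [3]

Answer: M ≅ ℤ^2 ⊕ ℤ/3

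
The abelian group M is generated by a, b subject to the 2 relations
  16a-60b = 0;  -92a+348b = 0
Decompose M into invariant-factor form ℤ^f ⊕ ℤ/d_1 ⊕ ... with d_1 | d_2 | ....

rank_ℚ(R)=2; free=2−2=0
SNF(R) diag = [4, 12] → torsion [4, 12]

Answer: M ≅ ℤ/4 ⊕ ℤ/12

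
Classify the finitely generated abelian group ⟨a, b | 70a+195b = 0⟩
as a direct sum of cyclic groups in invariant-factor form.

rank_ℚ(R)=1; free=2−1=1
SNF(R) diag = [5] → torsion [5]

Answer: M ≅ ℤ^1 ⊕ ℤ/5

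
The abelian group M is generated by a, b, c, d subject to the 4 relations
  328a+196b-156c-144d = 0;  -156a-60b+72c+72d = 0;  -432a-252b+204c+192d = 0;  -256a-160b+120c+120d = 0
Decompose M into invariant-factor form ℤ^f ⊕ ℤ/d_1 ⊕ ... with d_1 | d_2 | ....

rank_ℚ(R)=4; free=4−4=0
SNF(R) diag = [4, 12, 24, 48] → torsion [4, 12, 24, 48]

Answer: M ≅ ℤ/4 ⊕ ℤ/12 ⊕ ℤ/24 ⊕ ℤ/48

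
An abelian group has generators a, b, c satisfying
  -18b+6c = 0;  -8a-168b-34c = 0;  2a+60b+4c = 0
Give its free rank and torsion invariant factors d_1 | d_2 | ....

rank_ℚ(R)=3; free=3−3=0
SNF(R) diag = [2, 6, 18] → torsion [2, 6, 18]

Answer: M ≅ ℤ/2 ⊕ ℤ/6 ⊕ ℤ/18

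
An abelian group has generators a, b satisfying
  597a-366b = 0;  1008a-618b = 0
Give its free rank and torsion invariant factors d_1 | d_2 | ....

Answer: M ≅ ℤ/3 ⊕ ℤ/6

Derivation:
rank_ℚ(R)=2; free=2−2=0
SNF(R) diag = [3, 6] → torsion [3, 6]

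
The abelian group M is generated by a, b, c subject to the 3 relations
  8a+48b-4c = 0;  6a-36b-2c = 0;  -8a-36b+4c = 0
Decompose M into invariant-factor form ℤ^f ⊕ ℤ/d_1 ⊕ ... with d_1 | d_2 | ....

rank_ℚ(R)=3; free=3−3=0
SNF(R) diag = [2, 4, 12] → torsion [2, 4, 12]

Answer: M ≅ ℤ/2 ⊕ ℤ/4 ⊕ ℤ/12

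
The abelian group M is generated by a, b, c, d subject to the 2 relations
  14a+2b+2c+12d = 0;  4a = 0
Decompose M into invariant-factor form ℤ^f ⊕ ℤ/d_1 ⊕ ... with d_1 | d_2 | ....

Answer: M ≅ ℤ^2 ⊕ ℤ/2 ⊕ ℤ/4

Derivation:
rank_ℚ(R)=2; free=4−2=2
SNF(R) diag = [2, 4] → torsion [2, 4]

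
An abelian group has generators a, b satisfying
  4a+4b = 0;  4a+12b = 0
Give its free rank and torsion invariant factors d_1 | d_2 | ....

rank_ℚ(R)=2; free=2−2=0
SNF(R) diag = [4, 8] → torsion [4, 8]

Answer: M ≅ ℤ/4 ⊕ ℤ/8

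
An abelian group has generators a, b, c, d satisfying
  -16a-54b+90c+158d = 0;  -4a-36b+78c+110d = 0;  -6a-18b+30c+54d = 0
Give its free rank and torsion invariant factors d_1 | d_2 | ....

rank_ℚ(R)=3; free=4−3=1
SNF(R) diag = [2, 6, 18] → torsion [2, 6, 18]

Answer: M ≅ ℤ^1 ⊕ ℤ/2 ⊕ ℤ/6 ⊕ ℤ/18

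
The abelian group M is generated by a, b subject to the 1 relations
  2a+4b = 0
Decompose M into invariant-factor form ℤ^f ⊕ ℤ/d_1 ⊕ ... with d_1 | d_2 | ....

Answer: M ≅ ℤ^1 ⊕ ℤ/2

Derivation:
rank_ℚ(R)=1; free=2−1=1
SNF(R) diag = [2] → torsion [2]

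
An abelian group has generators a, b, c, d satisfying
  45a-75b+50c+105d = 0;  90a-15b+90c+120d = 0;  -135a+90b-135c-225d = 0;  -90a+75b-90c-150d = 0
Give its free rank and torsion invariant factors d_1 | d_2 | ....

Answer: M ≅ ℤ/5 ⊕ ℤ/15 ⊕ ℤ/45 ⊕ ℤ/90

Derivation:
rank_ℚ(R)=4; free=4−4=0
SNF(R) diag = [5, 15, 45, 90] → torsion [5, 15, 45, 90]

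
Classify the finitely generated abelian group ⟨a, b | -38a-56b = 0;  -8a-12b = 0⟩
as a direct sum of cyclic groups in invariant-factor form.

Answer: M ≅ ℤ/2 ⊕ ℤ/4

Derivation:
rank_ℚ(R)=2; free=2−2=0
SNF(R) diag = [2, 4] → torsion [2, 4]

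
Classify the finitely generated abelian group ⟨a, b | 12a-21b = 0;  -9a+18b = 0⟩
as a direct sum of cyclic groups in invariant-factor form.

Answer: M ≅ ℤ/3 ⊕ ℤ/9

Derivation:
rank_ℚ(R)=2; free=2−2=0
SNF(R) diag = [3, 9] → torsion [3, 9]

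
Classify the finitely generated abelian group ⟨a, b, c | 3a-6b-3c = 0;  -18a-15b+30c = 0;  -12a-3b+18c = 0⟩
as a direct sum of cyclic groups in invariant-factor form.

rank_ℚ(R)=3; free=3−3=0
SNF(R) diag = [3, 3, 6] → torsion [3, 3, 6]

Answer: M ≅ ℤ/3 ⊕ ℤ/3 ⊕ ℤ/6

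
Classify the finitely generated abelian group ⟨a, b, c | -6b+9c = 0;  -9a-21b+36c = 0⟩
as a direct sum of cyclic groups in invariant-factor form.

rank_ℚ(R)=2; free=3−2=1
SNF(R) diag = [3, 9] → torsion [3, 9]

Answer: M ≅ ℤ^1 ⊕ ℤ/3 ⊕ ℤ/9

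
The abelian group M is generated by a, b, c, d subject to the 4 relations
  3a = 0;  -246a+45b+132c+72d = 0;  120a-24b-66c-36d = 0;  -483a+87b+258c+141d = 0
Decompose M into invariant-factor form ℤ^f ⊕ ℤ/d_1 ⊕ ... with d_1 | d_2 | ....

Answer: M ≅ ℤ/3 ⊕ ℤ/3 ⊕ ℤ/3 ⊕ ℤ/6

Derivation:
rank_ℚ(R)=4; free=4−4=0
SNF(R) diag = [3, 3, 3, 6] → torsion [3, 3, 3, 6]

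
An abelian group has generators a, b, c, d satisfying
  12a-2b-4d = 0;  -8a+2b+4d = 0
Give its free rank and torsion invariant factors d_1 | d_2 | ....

Answer: M ≅ ℤ^2 ⊕ ℤ/2 ⊕ ℤ/4

Derivation:
rank_ℚ(R)=2; free=4−2=2
SNF(R) diag = [2, 4] → torsion [2, 4]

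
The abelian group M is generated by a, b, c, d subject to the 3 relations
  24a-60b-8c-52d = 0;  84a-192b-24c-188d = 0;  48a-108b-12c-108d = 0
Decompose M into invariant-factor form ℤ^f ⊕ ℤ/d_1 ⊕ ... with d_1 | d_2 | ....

rank_ℚ(R)=3; free=4−3=1
SNF(R) diag = [4, 4, 12] → torsion [4, 4, 12]

Answer: M ≅ ℤ^1 ⊕ ℤ/4 ⊕ ℤ/4 ⊕ ℤ/12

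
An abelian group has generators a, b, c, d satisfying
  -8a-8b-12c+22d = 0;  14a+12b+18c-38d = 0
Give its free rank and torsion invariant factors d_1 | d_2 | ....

Answer: M ≅ ℤ^2 ⊕ ℤ/2 ⊕ ℤ/2

Derivation:
rank_ℚ(R)=2; free=4−2=2
SNF(R) diag = [2, 2] → torsion [2, 2]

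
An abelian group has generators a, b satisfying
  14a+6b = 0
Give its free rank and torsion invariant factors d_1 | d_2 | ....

Answer: M ≅ ℤ^1 ⊕ ℤ/2

Derivation:
rank_ℚ(R)=1; free=2−1=1
SNF(R) diag = [2] → torsion [2]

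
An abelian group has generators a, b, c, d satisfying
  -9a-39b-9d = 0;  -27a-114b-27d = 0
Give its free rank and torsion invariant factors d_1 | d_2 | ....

Answer: M ≅ ℤ^2 ⊕ ℤ/3 ⊕ ℤ/9

Derivation:
rank_ℚ(R)=2; free=4−2=2
SNF(R) diag = [3, 9] → torsion [3, 9]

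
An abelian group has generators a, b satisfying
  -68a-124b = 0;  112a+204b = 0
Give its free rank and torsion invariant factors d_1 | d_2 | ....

rank_ℚ(R)=2; free=2−2=0
SNF(R) diag = [4, 4] → torsion [4, 4]

Answer: M ≅ ℤ/4 ⊕ ℤ/4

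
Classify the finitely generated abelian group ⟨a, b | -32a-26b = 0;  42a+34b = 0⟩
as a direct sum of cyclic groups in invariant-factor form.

rank_ℚ(R)=2; free=2−2=0
SNF(R) diag = [2, 2] → torsion [2, 2]

Answer: M ≅ ℤ/2 ⊕ ℤ/2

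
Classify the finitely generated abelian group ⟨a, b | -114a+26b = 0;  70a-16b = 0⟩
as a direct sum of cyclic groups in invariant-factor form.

Answer: M ≅ ℤ/2 ⊕ ℤ/2

Derivation:
rank_ℚ(R)=2; free=2−2=0
SNF(R) diag = [2, 2] → torsion [2, 2]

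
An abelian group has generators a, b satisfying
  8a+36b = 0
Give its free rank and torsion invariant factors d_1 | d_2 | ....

rank_ℚ(R)=1; free=2−1=1
SNF(R) diag = [4] → torsion [4]

Answer: M ≅ ℤ^1 ⊕ ℤ/4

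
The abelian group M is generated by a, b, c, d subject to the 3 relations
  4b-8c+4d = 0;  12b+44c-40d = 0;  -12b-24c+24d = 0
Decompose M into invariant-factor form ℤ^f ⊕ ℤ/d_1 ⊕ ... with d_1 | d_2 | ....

Answer: M ≅ ℤ^1 ⊕ ℤ/4 ⊕ ℤ/4 ⊕ ℤ/12

Derivation:
rank_ℚ(R)=3; free=4−3=1
SNF(R) diag = [4, 4, 12] → torsion [4, 4, 12]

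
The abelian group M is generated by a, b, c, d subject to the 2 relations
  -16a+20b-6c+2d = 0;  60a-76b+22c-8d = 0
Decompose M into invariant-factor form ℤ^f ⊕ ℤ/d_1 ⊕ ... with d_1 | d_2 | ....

Answer: M ≅ ℤ^2 ⊕ ℤ/2 ⊕ ℤ/2

Derivation:
rank_ℚ(R)=2; free=4−2=2
SNF(R) diag = [2, 2] → torsion [2, 2]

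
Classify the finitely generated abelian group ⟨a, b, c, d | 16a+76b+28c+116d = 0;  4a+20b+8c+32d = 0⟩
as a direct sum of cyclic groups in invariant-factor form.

rank_ℚ(R)=2; free=4−2=2
SNF(R) diag = [4, 4] → torsion [4, 4]

Answer: M ≅ ℤ^2 ⊕ ℤ/4 ⊕ ℤ/4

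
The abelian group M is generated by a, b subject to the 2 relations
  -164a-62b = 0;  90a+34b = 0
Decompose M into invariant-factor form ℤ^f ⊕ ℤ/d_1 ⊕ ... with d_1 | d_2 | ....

Answer: M ≅ ℤ/2 ⊕ ℤ/2

Derivation:
rank_ℚ(R)=2; free=2−2=0
SNF(R) diag = [2, 2] → torsion [2, 2]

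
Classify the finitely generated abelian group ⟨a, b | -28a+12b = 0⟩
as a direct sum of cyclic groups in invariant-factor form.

Answer: M ≅ ℤ^1 ⊕ ℤ/4

Derivation:
rank_ℚ(R)=1; free=2−1=1
SNF(R) diag = [4] → torsion [4]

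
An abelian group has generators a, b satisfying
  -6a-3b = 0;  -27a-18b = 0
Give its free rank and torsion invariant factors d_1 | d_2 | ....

Answer: M ≅ ℤ/3 ⊕ ℤ/9

Derivation:
rank_ℚ(R)=2; free=2−2=0
SNF(R) diag = [3, 9] → torsion [3, 9]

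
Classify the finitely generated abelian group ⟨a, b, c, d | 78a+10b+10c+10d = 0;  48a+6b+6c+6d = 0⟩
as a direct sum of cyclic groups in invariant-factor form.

rank_ℚ(R)=2; free=4−2=2
SNF(R) diag = [2, 6] → torsion [2, 6]

Answer: M ≅ ℤ^2 ⊕ ℤ/2 ⊕ ℤ/6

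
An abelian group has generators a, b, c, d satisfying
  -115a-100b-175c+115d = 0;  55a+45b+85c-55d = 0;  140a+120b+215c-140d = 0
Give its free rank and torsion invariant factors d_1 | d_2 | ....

Answer: M ≅ ℤ^1 ⊕ ℤ/5 ⊕ ℤ/5 ⊕ ℤ/15

Derivation:
rank_ℚ(R)=3; free=4−3=1
SNF(R) diag = [5, 5, 15] → torsion [5, 5, 15]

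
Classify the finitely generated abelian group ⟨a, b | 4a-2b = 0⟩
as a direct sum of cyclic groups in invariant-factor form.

Answer: M ≅ ℤ^1 ⊕ ℤ/2

Derivation:
rank_ℚ(R)=1; free=2−1=1
SNF(R) diag = [2] → torsion [2]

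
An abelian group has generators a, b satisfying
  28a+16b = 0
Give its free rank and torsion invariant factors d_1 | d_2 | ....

rank_ℚ(R)=1; free=2−1=1
SNF(R) diag = [4] → torsion [4]

Answer: M ≅ ℤ^1 ⊕ ℤ/4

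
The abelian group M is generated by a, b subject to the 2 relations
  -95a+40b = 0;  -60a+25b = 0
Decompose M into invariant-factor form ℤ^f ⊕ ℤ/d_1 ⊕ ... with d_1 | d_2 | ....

rank_ℚ(R)=2; free=2−2=0
SNF(R) diag = [5, 5] → torsion [5, 5]

Answer: M ≅ ℤ/5 ⊕ ℤ/5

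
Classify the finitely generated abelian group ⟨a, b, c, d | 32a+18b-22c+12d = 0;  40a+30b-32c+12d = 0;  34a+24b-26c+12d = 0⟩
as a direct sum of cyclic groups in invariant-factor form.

Answer: M ≅ ℤ^1 ⊕ ℤ/2 ⊕ ℤ/6 ⊕ ℤ/6

Derivation:
rank_ℚ(R)=3; free=4−3=1
SNF(R) diag = [2, 6, 6] → torsion [2, 6, 6]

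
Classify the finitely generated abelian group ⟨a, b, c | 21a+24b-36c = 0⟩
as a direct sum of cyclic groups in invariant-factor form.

rank_ℚ(R)=1; free=3−1=2
SNF(R) diag = [3] → torsion [3]

Answer: M ≅ ℤ^2 ⊕ ℤ/3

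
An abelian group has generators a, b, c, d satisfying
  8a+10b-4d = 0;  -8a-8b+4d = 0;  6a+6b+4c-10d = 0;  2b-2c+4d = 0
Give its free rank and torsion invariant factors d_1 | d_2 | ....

Answer: M ≅ ℤ/2 ⊕ ℤ/2 ⊕ ℤ/2 ⊕ ℤ/4

Derivation:
rank_ℚ(R)=4; free=4−4=0
SNF(R) diag = [2, 2, 2, 4] → torsion [2, 2, 2, 4]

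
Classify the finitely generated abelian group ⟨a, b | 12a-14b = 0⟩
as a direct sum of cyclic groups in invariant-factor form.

rank_ℚ(R)=1; free=2−1=1
SNF(R) diag = [2] → torsion [2]

Answer: M ≅ ℤ^1 ⊕ ℤ/2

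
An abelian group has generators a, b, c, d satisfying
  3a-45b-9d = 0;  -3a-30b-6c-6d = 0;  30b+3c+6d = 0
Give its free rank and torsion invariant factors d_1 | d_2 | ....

Answer: M ≅ ℤ^1 ⊕ ℤ/3 ⊕ ℤ/3 ⊕ ℤ/3

Derivation:
rank_ℚ(R)=3; free=4−3=1
SNF(R) diag = [3, 3, 3] → torsion [3, 3, 3]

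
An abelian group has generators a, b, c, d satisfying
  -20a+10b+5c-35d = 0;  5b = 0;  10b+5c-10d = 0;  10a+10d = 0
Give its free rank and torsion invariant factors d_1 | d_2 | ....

rank_ℚ(R)=4; free=4−4=0
SNF(R) diag = [5, 5, 5, 10] → torsion [5, 5, 5, 10]

Answer: M ≅ ℤ/5 ⊕ ℤ/5 ⊕ ℤ/5 ⊕ ℤ/10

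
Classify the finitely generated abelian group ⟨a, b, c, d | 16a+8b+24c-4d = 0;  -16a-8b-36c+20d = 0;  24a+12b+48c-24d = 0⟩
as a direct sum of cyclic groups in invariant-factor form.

Answer: M ≅ ℤ^1 ⊕ ℤ/4 ⊕ ℤ/4 ⊕ ℤ/12

Derivation:
rank_ℚ(R)=3; free=4−3=1
SNF(R) diag = [4, 4, 12] → torsion [4, 4, 12]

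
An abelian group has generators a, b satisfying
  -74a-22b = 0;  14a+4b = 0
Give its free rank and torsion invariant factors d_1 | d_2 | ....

rank_ℚ(R)=2; free=2−2=0
SNF(R) diag = [2, 6] → torsion [2, 6]

Answer: M ≅ ℤ/2 ⊕ ℤ/6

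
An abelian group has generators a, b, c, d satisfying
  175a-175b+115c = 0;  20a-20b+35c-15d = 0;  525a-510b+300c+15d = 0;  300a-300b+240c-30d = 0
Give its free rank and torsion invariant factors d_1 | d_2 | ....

rank_ℚ(R)=4; free=4−4=0
SNF(R) diag = [5, 15, 15, 30] → torsion [5, 15, 15, 30]

Answer: M ≅ ℤ/5 ⊕ ℤ/15 ⊕ ℤ/15 ⊕ ℤ/30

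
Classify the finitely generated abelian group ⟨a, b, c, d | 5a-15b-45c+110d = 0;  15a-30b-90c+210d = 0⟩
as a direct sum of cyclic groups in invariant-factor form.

Answer: M ≅ ℤ^2 ⊕ ℤ/5 ⊕ ℤ/15

Derivation:
rank_ℚ(R)=2; free=4−2=2
SNF(R) diag = [5, 15] → torsion [5, 15]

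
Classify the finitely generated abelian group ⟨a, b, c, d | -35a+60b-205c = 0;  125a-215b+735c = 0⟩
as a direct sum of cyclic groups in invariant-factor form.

rank_ℚ(R)=2; free=4−2=2
SNF(R) diag = [5, 5] → torsion [5, 5]

Answer: M ≅ ℤ^2 ⊕ ℤ/5 ⊕ ℤ/5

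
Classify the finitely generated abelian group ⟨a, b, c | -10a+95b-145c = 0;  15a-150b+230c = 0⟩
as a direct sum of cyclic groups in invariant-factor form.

rank_ℚ(R)=2; free=3−2=1
SNF(R) diag = [5, 5] → torsion [5, 5]

Answer: M ≅ ℤ^1 ⊕ ℤ/5 ⊕ ℤ/5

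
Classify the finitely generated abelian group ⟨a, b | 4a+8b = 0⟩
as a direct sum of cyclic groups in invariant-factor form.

rank_ℚ(R)=1; free=2−1=1
SNF(R) diag = [4] → torsion [4]

Answer: M ≅ ℤ^1 ⊕ ℤ/4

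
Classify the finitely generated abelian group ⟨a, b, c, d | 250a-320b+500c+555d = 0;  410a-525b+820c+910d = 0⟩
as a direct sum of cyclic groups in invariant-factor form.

Answer: M ≅ ℤ^2 ⊕ ℤ/5 ⊕ ℤ/5

Derivation:
rank_ℚ(R)=2; free=4−2=2
SNF(R) diag = [5, 5] → torsion [5, 5]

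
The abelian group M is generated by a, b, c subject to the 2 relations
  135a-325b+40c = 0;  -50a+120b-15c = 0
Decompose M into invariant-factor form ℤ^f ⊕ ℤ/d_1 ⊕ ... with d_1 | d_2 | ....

Answer: M ≅ ℤ^1 ⊕ ℤ/5 ⊕ ℤ/5

Derivation:
rank_ℚ(R)=2; free=3−2=1
SNF(R) diag = [5, 5] → torsion [5, 5]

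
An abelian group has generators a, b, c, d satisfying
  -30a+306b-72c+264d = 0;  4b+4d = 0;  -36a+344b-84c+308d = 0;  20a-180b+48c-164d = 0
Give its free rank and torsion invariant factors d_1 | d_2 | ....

Answer: M ≅ ℤ/2 ⊕ ℤ/4 ⊕ ℤ/12 ⊕ ℤ/36

Derivation:
rank_ℚ(R)=4; free=4−4=0
SNF(R) diag = [2, 4, 12, 36] → torsion [2, 4, 12, 36]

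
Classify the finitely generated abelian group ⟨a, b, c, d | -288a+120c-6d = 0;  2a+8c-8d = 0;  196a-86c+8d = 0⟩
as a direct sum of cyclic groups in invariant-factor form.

Answer: M ≅ ℤ^1 ⊕ ℤ/2 ⊕ ℤ/6 ⊕ ℤ/6

Derivation:
rank_ℚ(R)=3; free=4−3=1
SNF(R) diag = [2, 6, 6] → torsion [2, 6, 6]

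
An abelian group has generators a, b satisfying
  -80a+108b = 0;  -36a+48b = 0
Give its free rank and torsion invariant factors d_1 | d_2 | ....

Answer: M ≅ ℤ/4 ⊕ ℤ/12

Derivation:
rank_ℚ(R)=2; free=2−2=0
SNF(R) diag = [4, 12] → torsion [4, 12]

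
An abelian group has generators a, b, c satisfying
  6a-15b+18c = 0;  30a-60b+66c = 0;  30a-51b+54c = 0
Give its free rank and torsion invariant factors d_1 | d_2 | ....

Answer: M ≅ ℤ/3 ⊕ ℤ/6 ⊕ ℤ/12

Derivation:
rank_ℚ(R)=3; free=3−3=0
SNF(R) diag = [3, 6, 12] → torsion [3, 6, 12]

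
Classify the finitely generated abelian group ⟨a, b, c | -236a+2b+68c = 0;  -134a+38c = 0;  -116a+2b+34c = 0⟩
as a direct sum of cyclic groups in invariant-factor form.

rank_ℚ(R)=3; free=3−3=0
SNF(R) diag = [2, 2, 2] → torsion [2, 2, 2]

Answer: M ≅ ℤ/2 ⊕ ℤ/2 ⊕ ℤ/2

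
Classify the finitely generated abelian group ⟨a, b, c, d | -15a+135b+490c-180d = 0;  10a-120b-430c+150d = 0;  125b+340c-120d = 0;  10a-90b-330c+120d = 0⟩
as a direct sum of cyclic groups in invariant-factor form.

rank_ℚ(R)=4; free=4−4=0
SNF(R) diag = [5, 5, 10, 30] → torsion [5, 5, 10, 30]

Answer: M ≅ ℤ/5 ⊕ ℤ/5 ⊕ ℤ/10 ⊕ ℤ/30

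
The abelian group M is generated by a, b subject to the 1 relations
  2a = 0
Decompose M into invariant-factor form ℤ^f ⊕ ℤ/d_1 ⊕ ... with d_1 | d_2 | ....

Answer: M ≅ ℤ^1 ⊕ ℤ/2

Derivation:
rank_ℚ(R)=1; free=2−1=1
SNF(R) diag = [2] → torsion [2]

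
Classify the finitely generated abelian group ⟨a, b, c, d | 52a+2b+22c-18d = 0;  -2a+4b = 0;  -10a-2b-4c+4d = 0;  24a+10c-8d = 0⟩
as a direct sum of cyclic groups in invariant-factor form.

Answer: M ≅ ℤ/2 ⊕ ℤ/2 ⊕ ℤ/2 ⊕ ℤ/2

Derivation:
rank_ℚ(R)=4; free=4−4=0
SNF(R) diag = [2, 2, 2, 2] → torsion [2, 2, 2, 2]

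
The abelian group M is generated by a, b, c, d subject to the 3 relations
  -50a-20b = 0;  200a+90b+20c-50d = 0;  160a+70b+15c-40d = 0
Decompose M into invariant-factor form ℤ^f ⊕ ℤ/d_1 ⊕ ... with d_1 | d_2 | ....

rank_ℚ(R)=3; free=4−3=1
SNF(R) diag = [5, 10, 10] → torsion [5, 10, 10]

Answer: M ≅ ℤ^1 ⊕ ℤ/5 ⊕ ℤ/10 ⊕ ℤ/10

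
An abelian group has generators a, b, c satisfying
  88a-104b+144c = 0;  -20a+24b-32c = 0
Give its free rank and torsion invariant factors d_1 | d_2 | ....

Answer: M ≅ ℤ^1 ⊕ ℤ/4 ⊕ ℤ/8

Derivation:
rank_ℚ(R)=2; free=3−2=1
SNF(R) diag = [4, 8] → torsion [4, 8]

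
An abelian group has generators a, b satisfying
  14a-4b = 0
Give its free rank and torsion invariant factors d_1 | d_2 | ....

Answer: M ≅ ℤ^1 ⊕ ℤ/2

Derivation:
rank_ℚ(R)=1; free=2−1=1
SNF(R) diag = [2] → torsion [2]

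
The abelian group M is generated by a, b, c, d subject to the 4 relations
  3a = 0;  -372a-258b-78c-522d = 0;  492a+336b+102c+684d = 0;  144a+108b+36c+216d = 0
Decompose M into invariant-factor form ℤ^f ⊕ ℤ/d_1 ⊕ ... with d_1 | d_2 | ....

Answer: M ≅ ℤ/3 ⊕ ℤ/6 ⊕ ℤ/18 ⊕ ℤ/36

Derivation:
rank_ℚ(R)=4; free=4−4=0
SNF(R) diag = [3, 6, 18, 36] → torsion [3, 6, 18, 36]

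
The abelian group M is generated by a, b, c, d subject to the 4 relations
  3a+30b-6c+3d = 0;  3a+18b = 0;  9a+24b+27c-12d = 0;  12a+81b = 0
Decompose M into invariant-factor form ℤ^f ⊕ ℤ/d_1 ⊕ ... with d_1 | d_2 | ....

Answer: M ≅ ℤ/3 ⊕ ℤ/3 ⊕ ℤ/3 ⊕ ℤ/9

Derivation:
rank_ℚ(R)=4; free=4−4=0
SNF(R) diag = [3, 3, 3, 9] → torsion [3, 3, 3, 9]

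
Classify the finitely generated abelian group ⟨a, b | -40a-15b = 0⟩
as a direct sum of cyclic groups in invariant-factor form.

rank_ℚ(R)=1; free=2−1=1
SNF(R) diag = [5] → torsion [5]

Answer: M ≅ ℤ^1 ⊕ ℤ/5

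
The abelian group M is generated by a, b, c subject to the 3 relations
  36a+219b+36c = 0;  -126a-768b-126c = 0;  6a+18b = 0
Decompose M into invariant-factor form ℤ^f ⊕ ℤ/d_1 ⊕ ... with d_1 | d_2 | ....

rank_ℚ(R)=3; free=3−3=0
SNF(R) diag = [3, 6, 18] → torsion [3, 6, 18]

Answer: M ≅ ℤ/3 ⊕ ℤ/6 ⊕ ℤ/18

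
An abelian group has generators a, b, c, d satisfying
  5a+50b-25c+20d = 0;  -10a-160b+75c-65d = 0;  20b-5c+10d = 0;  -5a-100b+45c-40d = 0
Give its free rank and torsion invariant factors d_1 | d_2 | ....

Answer: M ≅ ℤ/5 ⊕ ℤ/5 ⊕ ℤ/5 ⊕ ℤ/10

Derivation:
rank_ℚ(R)=4; free=4−4=0
SNF(R) diag = [5, 5, 5, 10] → torsion [5, 5, 5, 10]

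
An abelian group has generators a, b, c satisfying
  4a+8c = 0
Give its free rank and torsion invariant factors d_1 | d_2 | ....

rank_ℚ(R)=1; free=3−1=2
SNF(R) diag = [4] → torsion [4]

Answer: M ≅ ℤ^2 ⊕ ℤ/4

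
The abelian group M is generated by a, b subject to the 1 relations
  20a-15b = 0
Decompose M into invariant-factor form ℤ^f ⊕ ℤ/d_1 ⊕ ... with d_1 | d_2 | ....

rank_ℚ(R)=1; free=2−1=1
SNF(R) diag = [5] → torsion [5]

Answer: M ≅ ℤ^1 ⊕ ℤ/5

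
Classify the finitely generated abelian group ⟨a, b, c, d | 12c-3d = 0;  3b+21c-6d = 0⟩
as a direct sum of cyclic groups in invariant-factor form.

rank_ℚ(R)=2; free=4−2=2
SNF(R) diag = [3, 3] → torsion [3, 3]

Answer: M ≅ ℤ^2 ⊕ ℤ/3 ⊕ ℤ/3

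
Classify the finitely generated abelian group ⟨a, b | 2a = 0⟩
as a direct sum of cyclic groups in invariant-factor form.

Answer: M ≅ ℤ^1 ⊕ ℤ/2

Derivation:
rank_ℚ(R)=1; free=2−1=1
SNF(R) diag = [2] → torsion [2]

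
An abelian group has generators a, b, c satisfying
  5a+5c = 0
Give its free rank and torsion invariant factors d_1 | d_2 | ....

Answer: M ≅ ℤ^2 ⊕ ℤ/5

Derivation:
rank_ℚ(R)=1; free=3−1=2
SNF(R) diag = [5] → torsion [5]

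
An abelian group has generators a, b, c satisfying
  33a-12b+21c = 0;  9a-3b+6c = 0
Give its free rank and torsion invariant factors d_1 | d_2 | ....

rank_ℚ(R)=2; free=3−2=1
SNF(R) diag = [3, 3] → torsion [3, 3]

Answer: M ≅ ℤ^1 ⊕ ℤ/3 ⊕ ℤ/3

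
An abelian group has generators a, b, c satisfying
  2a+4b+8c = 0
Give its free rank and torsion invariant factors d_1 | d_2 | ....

Answer: M ≅ ℤ^2 ⊕ ℤ/2

Derivation:
rank_ℚ(R)=1; free=3−1=2
SNF(R) diag = [2] → torsion [2]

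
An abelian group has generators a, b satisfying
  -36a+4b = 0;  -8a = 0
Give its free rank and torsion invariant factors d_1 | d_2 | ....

rank_ℚ(R)=2; free=2−2=0
SNF(R) diag = [4, 8] → torsion [4, 8]

Answer: M ≅ ℤ/4 ⊕ ℤ/8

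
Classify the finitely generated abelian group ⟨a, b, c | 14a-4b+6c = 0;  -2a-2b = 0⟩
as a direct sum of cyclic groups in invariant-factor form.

Answer: M ≅ ℤ^1 ⊕ ℤ/2 ⊕ ℤ/6

Derivation:
rank_ℚ(R)=2; free=3−2=1
SNF(R) diag = [2, 6] → torsion [2, 6]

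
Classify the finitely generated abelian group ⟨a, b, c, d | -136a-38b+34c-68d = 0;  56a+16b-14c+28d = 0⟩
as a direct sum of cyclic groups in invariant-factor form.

rank_ℚ(R)=2; free=4−2=2
SNF(R) diag = [2, 6] → torsion [2, 6]

Answer: M ≅ ℤ^2 ⊕ ℤ/2 ⊕ ℤ/6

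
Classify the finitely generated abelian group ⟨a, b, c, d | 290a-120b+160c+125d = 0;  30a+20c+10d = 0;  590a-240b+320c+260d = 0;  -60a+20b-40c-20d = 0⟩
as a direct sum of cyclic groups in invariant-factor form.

Answer: M ≅ ℤ/5 ⊕ ℤ/10 ⊕ ℤ/20 ⊕ ℤ/20

Derivation:
rank_ℚ(R)=4; free=4−4=0
SNF(R) diag = [5, 10, 20, 20] → torsion [5, 10, 20, 20]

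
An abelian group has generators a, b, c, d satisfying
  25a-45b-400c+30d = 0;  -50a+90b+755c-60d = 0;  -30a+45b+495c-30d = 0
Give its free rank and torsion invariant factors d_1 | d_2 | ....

Answer: M ≅ ℤ^1 ⊕ ℤ/5 ⊕ ℤ/15 ⊕ ℤ/45

Derivation:
rank_ℚ(R)=3; free=4−3=1
SNF(R) diag = [5, 15, 45] → torsion [5, 15, 45]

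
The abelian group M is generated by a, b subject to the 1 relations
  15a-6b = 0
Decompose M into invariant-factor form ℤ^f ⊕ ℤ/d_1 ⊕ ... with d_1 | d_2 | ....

Answer: M ≅ ℤ^1 ⊕ ℤ/3

Derivation:
rank_ℚ(R)=1; free=2−1=1
SNF(R) diag = [3] → torsion [3]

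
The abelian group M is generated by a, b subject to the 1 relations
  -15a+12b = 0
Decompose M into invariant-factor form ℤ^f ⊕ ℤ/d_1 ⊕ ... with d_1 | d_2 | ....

Answer: M ≅ ℤ^1 ⊕ ℤ/3

Derivation:
rank_ℚ(R)=1; free=2−1=1
SNF(R) diag = [3] → torsion [3]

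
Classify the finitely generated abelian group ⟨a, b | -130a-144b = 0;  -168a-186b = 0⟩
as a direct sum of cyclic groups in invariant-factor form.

rank_ℚ(R)=2; free=2−2=0
SNF(R) diag = [2, 6] → torsion [2, 6]

Answer: M ≅ ℤ/2 ⊕ ℤ/6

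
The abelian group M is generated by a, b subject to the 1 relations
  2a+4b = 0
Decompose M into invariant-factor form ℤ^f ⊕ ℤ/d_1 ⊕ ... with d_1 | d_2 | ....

Answer: M ≅ ℤ^1 ⊕ ℤ/2

Derivation:
rank_ℚ(R)=1; free=2−1=1
SNF(R) diag = [2] → torsion [2]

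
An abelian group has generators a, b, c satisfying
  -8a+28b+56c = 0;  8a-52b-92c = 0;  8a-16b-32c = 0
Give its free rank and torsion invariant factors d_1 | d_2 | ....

rank_ℚ(R)=3; free=3−3=0
SNF(R) diag = [4, 12, 24] → torsion [4, 12, 24]

Answer: M ≅ ℤ/4 ⊕ ℤ/12 ⊕ ℤ/24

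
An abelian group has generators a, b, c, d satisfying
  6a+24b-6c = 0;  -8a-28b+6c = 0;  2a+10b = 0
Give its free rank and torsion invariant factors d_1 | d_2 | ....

rank_ℚ(R)=3; free=4−3=1
SNF(R) diag = [2, 6, 6] → torsion [2, 6, 6]

Answer: M ≅ ℤ^1 ⊕ ℤ/2 ⊕ ℤ/6 ⊕ ℤ/6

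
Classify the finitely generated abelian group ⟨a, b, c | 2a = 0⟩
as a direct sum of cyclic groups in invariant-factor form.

rank_ℚ(R)=1; free=3−1=2
SNF(R) diag = [2] → torsion [2]

Answer: M ≅ ℤ^2 ⊕ ℤ/2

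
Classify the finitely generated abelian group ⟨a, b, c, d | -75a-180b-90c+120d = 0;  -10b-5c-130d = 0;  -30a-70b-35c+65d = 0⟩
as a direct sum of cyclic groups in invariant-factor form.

rank_ℚ(R)=3; free=4−3=1
SNF(R) diag = [5, 15, 45] → torsion [5, 15, 45]

Answer: M ≅ ℤ^1 ⊕ ℤ/5 ⊕ ℤ/15 ⊕ ℤ/45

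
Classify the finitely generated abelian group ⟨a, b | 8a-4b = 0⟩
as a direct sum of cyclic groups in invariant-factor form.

Answer: M ≅ ℤ^1 ⊕ ℤ/4

Derivation:
rank_ℚ(R)=1; free=2−1=1
SNF(R) diag = [4] → torsion [4]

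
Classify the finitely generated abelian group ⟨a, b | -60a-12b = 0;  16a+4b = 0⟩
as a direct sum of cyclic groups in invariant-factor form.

Answer: M ≅ ℤ/4 ⊕ ℤ/12

Derivation:
rank_ℚ(R)=2; free=2−2=0
SNF(R) diag = [4, 12] → torsion [4, 12]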